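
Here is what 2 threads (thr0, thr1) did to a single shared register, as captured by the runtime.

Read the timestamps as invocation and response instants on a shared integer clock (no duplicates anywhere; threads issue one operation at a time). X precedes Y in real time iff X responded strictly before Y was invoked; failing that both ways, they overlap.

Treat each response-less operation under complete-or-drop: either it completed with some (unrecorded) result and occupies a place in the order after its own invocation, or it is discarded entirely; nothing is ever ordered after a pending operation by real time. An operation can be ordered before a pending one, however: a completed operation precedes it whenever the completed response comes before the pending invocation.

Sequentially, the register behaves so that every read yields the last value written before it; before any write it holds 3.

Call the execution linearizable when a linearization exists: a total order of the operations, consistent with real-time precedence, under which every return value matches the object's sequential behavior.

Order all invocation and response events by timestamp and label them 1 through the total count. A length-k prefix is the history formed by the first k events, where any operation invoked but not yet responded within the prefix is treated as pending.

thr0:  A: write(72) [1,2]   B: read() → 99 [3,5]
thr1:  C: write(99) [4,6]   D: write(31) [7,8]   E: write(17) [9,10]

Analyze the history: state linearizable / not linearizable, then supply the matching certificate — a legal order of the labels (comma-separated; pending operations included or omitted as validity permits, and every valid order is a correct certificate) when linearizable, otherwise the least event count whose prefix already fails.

linearizable — witness: A, C, B, D, E

after step 1 (A write(72)): value 72
after step 2 (C write(99)): value 99
after step 3 (B read() → 99): value 99
after step 4 (D write(31)): value 31
after step 5 (E write(17)): value 17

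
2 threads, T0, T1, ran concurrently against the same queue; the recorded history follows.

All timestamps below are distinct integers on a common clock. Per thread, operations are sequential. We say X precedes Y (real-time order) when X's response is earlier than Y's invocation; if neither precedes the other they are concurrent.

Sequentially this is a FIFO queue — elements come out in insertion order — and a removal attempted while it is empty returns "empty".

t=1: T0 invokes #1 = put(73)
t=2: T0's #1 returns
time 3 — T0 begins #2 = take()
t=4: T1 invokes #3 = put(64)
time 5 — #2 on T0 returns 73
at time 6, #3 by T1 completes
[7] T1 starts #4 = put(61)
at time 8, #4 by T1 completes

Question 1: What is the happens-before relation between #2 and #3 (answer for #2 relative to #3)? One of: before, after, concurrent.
concurrent

#2 spans [3,5], #3 spans [4,6]
the intervals overlap in both directions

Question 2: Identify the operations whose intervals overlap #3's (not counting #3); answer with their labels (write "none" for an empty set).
#2

concurrent with #3 ([4,6]): every op whose interval crosses 4..6
#1 [1,2]: before
#2 [3,5]: concurrent
#4 [7,8]: after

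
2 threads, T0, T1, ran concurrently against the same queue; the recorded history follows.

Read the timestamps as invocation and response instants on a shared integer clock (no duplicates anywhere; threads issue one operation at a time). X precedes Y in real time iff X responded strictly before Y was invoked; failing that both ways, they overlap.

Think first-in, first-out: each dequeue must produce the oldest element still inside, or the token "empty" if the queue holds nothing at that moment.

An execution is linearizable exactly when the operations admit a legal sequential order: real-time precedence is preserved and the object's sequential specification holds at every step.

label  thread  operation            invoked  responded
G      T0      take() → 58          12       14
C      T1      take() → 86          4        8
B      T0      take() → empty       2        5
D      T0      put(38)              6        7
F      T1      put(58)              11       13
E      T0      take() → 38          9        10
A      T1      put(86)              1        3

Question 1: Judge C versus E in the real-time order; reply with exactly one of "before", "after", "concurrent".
Answer: before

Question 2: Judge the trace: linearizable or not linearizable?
linearizable

a witness: A, C, B, D, E, F, G
after step 1 (A put(86)): queue <86>
after step 2 (C take() → 86): queue <>
after step 3 (B take() → empty): queue <>
after step 4 (D put(38)): queue <38>
after step 5 (E take() → 38): queue <>
after step 6 (F put(58)): queue <58>
after step 7 (G take() → 58): queue <>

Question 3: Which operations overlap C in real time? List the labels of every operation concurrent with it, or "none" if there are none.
Answer: B, D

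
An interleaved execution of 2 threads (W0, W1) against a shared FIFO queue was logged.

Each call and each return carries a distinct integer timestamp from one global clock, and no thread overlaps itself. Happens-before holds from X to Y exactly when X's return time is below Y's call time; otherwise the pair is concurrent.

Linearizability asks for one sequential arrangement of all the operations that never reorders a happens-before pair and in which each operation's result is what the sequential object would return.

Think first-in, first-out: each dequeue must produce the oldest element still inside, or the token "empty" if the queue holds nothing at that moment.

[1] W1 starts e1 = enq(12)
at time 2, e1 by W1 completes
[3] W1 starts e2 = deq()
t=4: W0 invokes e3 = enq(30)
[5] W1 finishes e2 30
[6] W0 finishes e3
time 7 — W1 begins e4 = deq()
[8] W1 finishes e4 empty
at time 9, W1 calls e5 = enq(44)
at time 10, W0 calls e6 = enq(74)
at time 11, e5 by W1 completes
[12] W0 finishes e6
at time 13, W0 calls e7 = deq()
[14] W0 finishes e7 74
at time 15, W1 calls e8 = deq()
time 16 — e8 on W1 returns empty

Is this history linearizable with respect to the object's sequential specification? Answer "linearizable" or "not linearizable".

already the first 5 events (up to e2's response at time 5) admit no linearization; the first 4 still do
exhaustive check: the 2 completed FIFO queue ops admit one real-time order; illegal
every completion of the 1 pending operation (e3) was checked; none linearizes
for example e1, e2 (pending dropped) fails at step 2: e2 deq() → 30 is not legal there

not linearizable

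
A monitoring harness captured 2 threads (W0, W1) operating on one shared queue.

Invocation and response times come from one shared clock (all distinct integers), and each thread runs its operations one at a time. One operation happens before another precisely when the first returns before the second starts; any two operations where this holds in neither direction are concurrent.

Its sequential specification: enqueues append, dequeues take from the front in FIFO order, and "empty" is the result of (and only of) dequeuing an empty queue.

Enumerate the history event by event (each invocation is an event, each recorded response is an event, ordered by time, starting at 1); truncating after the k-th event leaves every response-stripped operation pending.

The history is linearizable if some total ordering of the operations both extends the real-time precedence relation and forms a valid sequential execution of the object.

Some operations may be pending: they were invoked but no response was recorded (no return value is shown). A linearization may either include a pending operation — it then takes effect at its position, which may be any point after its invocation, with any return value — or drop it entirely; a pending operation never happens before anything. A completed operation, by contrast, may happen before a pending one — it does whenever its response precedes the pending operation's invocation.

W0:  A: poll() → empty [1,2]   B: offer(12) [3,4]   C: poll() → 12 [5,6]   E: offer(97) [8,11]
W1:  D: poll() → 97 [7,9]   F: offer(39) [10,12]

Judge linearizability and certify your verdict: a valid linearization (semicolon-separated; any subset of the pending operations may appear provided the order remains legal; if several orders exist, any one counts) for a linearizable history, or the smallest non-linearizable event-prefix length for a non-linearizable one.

linearizable — witness: A; B; C; E; D; F

step 1: A poll() → empty — queue <>
step 2: B offer(12) — queue <12>
step 3: C poll() → 12 — queue <>
step 4: E offer(97) — queue <97>
step 5: D poll() → 97 — queue <>
step 6: F offer(39) — queue <39>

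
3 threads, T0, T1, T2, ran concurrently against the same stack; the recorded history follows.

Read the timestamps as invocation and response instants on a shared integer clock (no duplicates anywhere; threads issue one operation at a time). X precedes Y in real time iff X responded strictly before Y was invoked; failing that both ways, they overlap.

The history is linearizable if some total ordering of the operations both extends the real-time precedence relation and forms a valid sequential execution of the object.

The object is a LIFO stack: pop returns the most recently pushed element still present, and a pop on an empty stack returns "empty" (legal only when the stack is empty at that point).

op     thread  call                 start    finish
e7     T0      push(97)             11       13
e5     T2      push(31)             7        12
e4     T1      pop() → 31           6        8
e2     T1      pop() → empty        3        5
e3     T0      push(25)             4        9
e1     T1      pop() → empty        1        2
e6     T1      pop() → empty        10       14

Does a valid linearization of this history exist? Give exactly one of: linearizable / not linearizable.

not linearizable

events 1..13 are fine; event 14 — the response of e6 at time 14 — makes the prefix non-linearizable
28 orders of the 7 completed stack ops respect real time; none is legal
for example e1, e2, e3, e4, e5, e6, e7 fails at step 4: e4 pop() → 31 is not legal there
for example e1, e2, e3, e4, e5, e7, e6 fails at step 4: e4 pop() → 31 is not legal there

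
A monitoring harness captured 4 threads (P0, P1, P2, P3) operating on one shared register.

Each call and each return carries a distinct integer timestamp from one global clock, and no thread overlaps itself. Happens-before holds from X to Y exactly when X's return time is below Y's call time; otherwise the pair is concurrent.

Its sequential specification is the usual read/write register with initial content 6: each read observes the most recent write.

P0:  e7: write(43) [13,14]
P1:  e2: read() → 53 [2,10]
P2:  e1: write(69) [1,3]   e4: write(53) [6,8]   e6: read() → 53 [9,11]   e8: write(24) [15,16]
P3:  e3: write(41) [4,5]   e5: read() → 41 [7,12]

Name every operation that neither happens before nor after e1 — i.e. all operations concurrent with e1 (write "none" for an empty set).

e2

concurrent with e1 ([1,3]): every op whose interval crosses 1..3
e2 [2,10]: concurrent
e3 [4,5]: after
e4 [6,8]: after
e5 [7,12]: after
e6 [9,11]: after
e7 [13,14]: after
e8 [15,16]: after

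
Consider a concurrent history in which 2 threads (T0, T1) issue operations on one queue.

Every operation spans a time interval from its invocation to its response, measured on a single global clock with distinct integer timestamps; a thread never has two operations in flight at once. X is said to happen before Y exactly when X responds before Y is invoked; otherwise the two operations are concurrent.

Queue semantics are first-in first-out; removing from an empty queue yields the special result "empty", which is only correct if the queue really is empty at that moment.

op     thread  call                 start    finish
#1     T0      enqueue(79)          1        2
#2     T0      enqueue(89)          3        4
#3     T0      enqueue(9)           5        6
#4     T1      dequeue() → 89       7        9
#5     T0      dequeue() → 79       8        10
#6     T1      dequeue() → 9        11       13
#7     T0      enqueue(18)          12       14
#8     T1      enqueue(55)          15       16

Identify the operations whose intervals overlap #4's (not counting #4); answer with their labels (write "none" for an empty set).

#5

#4 runs from 7 to 9; window-overlapping ops are concurrent
#1 [1,2]: before
#2 [3,4]: before
#3 [5,6]: before
#5 [8,10]: concurrent
#6 [11,13]: after
#7 [12,14]: after
#8 [15,16]: after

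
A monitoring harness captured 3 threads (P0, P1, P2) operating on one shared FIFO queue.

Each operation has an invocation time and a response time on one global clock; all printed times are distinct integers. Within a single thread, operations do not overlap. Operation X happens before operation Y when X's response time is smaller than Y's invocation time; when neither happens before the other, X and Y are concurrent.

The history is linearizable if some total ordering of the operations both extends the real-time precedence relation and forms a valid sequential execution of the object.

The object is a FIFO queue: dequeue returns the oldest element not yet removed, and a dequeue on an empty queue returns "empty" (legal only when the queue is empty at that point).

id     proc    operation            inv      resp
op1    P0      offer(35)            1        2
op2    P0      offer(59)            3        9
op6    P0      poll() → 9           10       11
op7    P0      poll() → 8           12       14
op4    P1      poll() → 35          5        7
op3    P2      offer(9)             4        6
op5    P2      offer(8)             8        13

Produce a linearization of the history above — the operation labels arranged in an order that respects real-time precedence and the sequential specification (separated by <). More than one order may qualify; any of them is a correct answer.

after step 1 (op1 offer(35)): queue <35>
after step 2 (op3 offer(9)): queue <35,9>
after step 3 (op4 poll() → 35): queue <9>
after step 4 (op5 offer(8)): queue <9,8>
after step 5 (op2 offer(59)): queue <9,8,59>
after step 6 (op6 poll() → 9): queue <8,59>
after step 7 (op7 poll() → 8): queue <59>

op1 < op3 < op4 < op5 < op2 < op6 < op7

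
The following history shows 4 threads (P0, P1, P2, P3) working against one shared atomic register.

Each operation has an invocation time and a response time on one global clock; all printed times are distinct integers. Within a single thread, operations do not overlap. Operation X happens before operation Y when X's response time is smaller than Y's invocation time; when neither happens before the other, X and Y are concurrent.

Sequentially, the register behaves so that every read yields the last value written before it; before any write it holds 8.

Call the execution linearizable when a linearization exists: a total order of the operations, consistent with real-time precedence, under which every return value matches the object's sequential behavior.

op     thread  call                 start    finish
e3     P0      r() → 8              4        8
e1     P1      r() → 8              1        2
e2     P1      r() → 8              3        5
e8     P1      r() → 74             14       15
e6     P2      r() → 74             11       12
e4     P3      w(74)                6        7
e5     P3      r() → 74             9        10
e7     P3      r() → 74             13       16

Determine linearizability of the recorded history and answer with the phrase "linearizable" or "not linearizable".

witness order: e1, e2, e3, e4, e5, e6, e7, e8
after step 1 (e1 r() → 8): value 8
after step 2 (e2 r() → 8): value 8
after step 3 (e3 r() → 8): value 8
after step 4 (e4 w(74)): value 74
after step 5 (e5 r() → 74): value 74
after step 6 (e6 r() → 74): value 74
after step 7 (e7 r() → 74): value 74
after step 8 (e8 r() → 74): value 74

linearizable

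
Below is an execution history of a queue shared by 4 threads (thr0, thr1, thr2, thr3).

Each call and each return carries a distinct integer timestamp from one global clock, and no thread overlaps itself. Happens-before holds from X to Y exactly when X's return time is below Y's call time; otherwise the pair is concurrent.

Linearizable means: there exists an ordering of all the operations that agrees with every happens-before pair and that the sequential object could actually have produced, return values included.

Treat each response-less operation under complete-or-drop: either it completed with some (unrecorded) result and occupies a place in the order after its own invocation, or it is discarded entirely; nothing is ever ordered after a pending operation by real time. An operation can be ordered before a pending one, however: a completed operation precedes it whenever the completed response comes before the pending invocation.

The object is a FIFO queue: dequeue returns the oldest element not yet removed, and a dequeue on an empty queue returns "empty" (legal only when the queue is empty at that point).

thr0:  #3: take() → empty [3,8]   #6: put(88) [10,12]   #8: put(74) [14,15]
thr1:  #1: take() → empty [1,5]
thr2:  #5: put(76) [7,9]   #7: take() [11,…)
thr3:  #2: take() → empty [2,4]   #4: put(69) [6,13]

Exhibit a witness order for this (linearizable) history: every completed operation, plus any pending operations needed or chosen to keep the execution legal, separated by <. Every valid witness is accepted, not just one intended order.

step 1: #1 take() → empty — queue <>
step 2: #2 take() → empty — queue <>
step 3: #3 take() → empty — queue <>
step 4: #4 put(69) — queue <69>
step 5: #5 put(76) — queue <69,76>
step 6: #6 put(88) — queue <69,76,88>
step 7: #7 take() (pending, included) — queue <76,88>
step 8: #8 put(74) — queue <76,88,74>

#1 < #2 < #3 < #4 < #5 < #6 < #7 < #8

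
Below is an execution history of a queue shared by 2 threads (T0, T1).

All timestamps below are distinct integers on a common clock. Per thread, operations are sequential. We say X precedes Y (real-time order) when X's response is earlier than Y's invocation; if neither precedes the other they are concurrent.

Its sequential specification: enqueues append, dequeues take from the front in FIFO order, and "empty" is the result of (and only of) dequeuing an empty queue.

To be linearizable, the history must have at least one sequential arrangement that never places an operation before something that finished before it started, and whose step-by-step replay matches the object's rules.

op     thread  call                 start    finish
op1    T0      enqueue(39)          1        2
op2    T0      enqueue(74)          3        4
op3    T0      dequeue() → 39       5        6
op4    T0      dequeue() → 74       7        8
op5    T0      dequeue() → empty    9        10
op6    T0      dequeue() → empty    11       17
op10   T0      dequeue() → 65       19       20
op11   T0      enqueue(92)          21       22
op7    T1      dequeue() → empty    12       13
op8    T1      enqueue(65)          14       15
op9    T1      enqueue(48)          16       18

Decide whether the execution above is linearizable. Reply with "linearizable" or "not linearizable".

one valid linearization: op1, op2, op3, op4, op5, op6, op7, op8, op9, op10, op11
step 1: op1 enqueue(39) — queue <39>
step 2: op2 enqueue(74) — queue <39,74>
step 3: op3 dequeue() → 39 — queue <74>
step 4: op4 dequeue() → 74 — queue <>
step 5: op5 dequeue() → empty — queue <>
step 6: op6 dequeue() → empty — queue <>
step 7: op7 dequeue() → empty — queue <>
step 8: op8 enqueue(65) — queue <65>
step 9: op9 enqueue(48) — queue <65,48>
step 10: op10 dequeue() → 65 — queue <48>
step 11: op11 enqueue(92) — queue <48,92>

linearizable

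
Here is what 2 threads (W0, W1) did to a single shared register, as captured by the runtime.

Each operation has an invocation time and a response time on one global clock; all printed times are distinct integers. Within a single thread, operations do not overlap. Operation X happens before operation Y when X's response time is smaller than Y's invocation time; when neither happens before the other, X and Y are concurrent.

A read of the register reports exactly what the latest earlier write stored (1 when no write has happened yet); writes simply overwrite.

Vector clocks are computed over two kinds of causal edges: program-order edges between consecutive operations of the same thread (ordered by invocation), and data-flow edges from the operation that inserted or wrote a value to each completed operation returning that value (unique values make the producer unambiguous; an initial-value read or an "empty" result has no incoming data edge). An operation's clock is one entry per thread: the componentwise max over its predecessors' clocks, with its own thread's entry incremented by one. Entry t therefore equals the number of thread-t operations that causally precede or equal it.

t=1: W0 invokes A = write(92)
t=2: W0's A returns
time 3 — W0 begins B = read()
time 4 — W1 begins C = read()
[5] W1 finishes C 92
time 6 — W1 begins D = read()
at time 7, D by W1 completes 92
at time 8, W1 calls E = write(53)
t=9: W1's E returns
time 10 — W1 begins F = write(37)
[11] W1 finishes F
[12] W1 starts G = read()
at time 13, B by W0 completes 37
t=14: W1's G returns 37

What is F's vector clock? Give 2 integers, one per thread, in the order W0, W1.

A, invoked 1, has no incoming edges; only W0's bump applies → (1, 0)
C, invoked 4, takes VC(A)=(1, 0) under max, adds 1 for W1 → (1, 1)
D, invoked 6, takes VC(A)=(1, 0), VC(C)=(1, 1) under max, adds 1 for W1 → (1, 2)
E, invoked 8, takes VC(D)=(1, 2) under max, adds 1 for W1 → (1, 3)
F, invoked 10, takes VC(E)=(1, 3) under max, adds 1 for W1 → (1, 4)
G, invoked 12, takes VC(F)=(1, 4) under max, adds 1 for W1 → (1, 5)
B, invoked 3, takes VC(A)=(1, 0), VC(F)=(1, 4) under max, adds 1 for W0 → (2, 4)
target: VC(F) = (1, 4)

(1, 4)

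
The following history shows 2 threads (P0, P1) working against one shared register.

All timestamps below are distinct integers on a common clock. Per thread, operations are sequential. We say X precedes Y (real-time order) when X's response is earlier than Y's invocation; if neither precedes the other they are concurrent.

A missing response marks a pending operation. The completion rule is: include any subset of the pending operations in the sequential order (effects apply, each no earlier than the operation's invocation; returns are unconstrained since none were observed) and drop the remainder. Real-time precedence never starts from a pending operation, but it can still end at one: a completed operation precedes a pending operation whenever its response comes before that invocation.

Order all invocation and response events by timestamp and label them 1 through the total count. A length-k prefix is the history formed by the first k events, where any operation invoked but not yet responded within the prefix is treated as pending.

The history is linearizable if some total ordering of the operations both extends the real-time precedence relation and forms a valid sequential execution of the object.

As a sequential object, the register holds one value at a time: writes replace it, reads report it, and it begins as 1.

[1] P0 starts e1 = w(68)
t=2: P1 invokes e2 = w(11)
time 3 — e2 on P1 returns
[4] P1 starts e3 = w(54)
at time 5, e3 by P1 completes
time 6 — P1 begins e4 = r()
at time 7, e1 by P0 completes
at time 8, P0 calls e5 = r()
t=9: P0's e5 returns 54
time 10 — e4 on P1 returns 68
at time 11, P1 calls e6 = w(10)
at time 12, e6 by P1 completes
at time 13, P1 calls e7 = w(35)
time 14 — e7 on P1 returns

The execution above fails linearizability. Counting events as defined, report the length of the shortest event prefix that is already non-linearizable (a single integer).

a valid linearization of events 1..9 exists, for instance e1, e2, e3, e4, e5:
after step 1 (e1 w(68)): value 68
after step 2 (e2 w(11)): value 11
after step 3 (e3 w(54)): value 54
after step 4 (e4 r() (pending, included)): value 54
after step 5 (e5 r() → 54): value 54
include event 10 — e4 responding at 10 — and every candidate order breaks
sample order e1, e2, e3, e4, e5 stalls at step 4 — e4 r() → 68 has no legal effect
sample order e1, e2, e3, e5, e4 stalls at step 5 — e4 r() → 68 has no legal effect

10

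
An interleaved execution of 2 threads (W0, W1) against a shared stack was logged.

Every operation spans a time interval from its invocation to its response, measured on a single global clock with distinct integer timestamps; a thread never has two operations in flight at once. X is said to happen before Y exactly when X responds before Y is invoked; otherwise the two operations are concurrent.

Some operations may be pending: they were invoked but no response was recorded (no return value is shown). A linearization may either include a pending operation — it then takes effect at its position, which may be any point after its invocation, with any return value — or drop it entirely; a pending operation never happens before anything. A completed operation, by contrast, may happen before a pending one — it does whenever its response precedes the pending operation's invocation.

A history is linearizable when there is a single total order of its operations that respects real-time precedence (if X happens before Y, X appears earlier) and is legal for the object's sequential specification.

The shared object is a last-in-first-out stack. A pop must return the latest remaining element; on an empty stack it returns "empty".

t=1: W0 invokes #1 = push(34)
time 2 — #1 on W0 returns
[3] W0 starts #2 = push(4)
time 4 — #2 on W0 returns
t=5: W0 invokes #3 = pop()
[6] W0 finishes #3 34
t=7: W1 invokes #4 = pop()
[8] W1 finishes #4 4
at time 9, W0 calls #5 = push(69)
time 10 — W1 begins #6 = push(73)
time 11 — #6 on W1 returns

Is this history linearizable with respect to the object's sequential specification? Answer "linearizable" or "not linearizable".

not linearizable

events 1..5 are fine; event 6 — the response of #3 at time 6 — makes the prefix non-linearizable
exactly one order of the 3 completed ops respects real time; the stack replay fails
for example #1, #2, #3 fails at step 3: #3 pop() → 34 is not legal there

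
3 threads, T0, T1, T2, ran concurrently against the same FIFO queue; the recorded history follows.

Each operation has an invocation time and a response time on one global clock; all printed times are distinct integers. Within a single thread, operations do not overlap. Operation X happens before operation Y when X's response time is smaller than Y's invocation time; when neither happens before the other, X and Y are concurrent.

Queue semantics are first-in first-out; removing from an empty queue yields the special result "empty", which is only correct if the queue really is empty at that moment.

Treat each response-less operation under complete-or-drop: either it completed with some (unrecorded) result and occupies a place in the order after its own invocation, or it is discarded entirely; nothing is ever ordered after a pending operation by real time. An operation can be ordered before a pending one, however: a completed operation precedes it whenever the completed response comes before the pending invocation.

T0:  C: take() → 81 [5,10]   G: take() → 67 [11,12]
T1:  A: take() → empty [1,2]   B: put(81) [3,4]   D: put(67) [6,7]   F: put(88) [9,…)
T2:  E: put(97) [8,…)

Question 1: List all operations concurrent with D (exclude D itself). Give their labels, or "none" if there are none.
Answer: C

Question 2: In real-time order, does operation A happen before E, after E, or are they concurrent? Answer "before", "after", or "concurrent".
Answer: before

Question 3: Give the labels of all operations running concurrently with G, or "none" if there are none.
Answer: E, F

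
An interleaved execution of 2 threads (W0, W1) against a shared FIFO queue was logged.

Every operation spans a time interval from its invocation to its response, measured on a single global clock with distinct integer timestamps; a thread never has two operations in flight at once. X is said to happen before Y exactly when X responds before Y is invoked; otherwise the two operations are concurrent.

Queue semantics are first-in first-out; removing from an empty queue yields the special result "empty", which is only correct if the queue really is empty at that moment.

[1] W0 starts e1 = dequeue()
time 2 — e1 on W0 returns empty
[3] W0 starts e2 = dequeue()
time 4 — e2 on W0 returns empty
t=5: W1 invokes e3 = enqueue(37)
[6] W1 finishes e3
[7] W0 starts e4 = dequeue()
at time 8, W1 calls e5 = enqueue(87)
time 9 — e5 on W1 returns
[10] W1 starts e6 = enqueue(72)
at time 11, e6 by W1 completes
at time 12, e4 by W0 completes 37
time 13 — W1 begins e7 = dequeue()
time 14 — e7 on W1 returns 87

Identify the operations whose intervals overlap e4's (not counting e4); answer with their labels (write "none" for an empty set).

e4 spans [7,12]; an op avoiding the whole window 7..12 is ordered, any other is concurrent
e1 [1,2]: before
e2 [3,4]: before
e3 [5,6]: before
e5 [8,9]: concurrent
e6 [10,11]: concurrent
e7 [13,14]: after

e5, e6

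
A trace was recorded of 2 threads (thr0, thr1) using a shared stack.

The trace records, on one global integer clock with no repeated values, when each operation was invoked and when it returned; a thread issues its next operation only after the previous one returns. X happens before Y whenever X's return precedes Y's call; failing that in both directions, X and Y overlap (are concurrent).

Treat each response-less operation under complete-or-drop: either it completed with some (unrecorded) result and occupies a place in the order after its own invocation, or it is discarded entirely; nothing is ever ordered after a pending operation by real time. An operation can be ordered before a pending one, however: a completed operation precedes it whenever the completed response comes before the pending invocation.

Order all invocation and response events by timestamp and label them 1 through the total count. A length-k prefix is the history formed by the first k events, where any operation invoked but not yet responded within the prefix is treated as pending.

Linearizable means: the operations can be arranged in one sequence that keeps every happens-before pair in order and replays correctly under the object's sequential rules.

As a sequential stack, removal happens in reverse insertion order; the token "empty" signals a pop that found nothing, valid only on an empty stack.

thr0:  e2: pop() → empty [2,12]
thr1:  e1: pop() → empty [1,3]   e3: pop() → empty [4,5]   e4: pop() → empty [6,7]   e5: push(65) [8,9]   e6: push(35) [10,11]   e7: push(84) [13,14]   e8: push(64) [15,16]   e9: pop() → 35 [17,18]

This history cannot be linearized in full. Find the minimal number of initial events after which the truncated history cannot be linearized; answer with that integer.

18

events 1..17 are linearizable; a witness order is e1, e2, e3, e4, e5, e6, e7, e8:
step 1: e1 pop() → empty — stack <>
step 2: e2 pop() → empty — stack <>
step 3: e3 pop() → empty — stack <>
step 4: e4 pop() → empty — stack <>
step 5: e5 push(65) — stack <65>
step 6: e6 push(35) — stack <65,35>
step 7: e7 push(84) — stack <65,35,84>
step 8: e8 push(64) — stack <65,35,84,64>
adding event 18 (e9 responds at 18) leaves no legal real-time order
take e1, e2, e3, e4, e5, e6, e7, e8, e9: step 9 already fails, because e9 pop() → 35 cannot occur there
take e1, e3, e2, e4, e5, e6, e7, e8, e9: step 9 already fails, because e9 pop() → 35 cannot occur there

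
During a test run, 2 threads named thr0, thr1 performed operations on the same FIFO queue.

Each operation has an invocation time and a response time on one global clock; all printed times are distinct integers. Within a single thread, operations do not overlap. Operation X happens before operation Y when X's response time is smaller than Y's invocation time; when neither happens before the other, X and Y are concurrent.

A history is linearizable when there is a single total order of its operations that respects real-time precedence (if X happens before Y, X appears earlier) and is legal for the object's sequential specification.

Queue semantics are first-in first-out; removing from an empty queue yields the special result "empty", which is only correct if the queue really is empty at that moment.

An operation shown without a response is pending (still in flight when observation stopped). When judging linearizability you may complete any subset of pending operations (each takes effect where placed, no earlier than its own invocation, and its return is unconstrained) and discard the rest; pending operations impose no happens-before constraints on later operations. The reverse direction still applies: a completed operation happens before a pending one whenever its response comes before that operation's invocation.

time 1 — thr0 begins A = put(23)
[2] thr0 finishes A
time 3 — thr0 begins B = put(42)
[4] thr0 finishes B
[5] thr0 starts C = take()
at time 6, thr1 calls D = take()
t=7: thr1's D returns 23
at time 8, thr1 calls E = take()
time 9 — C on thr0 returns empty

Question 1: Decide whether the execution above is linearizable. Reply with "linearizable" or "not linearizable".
one valid linearization: A, B, D, E, C
1. A put(23), leaving queue <23>
2. B put(42), leaving queue <23,42>
3. D take() → 23, leaving queue <42>
4. E take() (pending, included), leaving queue <>
5. C take() → empty, leaving queue <>

linearizable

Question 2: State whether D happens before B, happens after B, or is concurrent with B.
Answer: after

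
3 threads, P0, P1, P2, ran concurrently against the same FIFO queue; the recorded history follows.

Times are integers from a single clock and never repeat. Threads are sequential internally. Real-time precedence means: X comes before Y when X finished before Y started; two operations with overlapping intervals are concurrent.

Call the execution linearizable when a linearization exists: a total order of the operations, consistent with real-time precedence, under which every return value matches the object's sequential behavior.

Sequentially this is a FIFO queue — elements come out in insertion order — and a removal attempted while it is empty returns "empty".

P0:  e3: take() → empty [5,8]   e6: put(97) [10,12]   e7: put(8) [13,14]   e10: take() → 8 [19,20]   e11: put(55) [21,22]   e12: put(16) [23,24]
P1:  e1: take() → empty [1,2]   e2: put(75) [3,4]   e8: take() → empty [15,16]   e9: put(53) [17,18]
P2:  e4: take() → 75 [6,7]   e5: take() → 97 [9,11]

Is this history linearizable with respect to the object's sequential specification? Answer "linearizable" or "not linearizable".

events 1..15 are fine; event 16 — the response of e8 at time 16 — makes the prefix non-linearizable
no legal order exists: 4 real-time-consistent candidates over 8 completed FIFO queue operations, all rejected
take e1, e2, e3, e4, e5, e6, e7, e8: step 3 already fails, because e3 take() → empty cannot occur there
take e1, e2, e3, e4, e6, e5, e7, e8: step 3 already fails, because e3 take() → empty cannot occur there

not linearizable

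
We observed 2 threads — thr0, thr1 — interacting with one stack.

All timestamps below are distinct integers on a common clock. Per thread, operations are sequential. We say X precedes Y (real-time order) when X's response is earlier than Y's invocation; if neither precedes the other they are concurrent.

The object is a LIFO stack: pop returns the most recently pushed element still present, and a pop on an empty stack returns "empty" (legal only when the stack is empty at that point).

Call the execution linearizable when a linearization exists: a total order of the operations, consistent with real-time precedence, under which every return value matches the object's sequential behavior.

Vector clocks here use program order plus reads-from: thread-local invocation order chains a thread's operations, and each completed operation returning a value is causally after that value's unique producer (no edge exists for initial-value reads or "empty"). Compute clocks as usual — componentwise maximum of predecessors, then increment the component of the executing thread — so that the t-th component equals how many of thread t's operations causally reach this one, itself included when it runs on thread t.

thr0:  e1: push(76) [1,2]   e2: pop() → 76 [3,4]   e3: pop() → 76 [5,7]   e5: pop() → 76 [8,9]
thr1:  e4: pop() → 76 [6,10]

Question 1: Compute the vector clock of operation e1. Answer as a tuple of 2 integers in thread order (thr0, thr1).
Answer: (1, 0)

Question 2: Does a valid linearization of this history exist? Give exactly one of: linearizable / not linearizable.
not linearizable

events 1..6 are fine; event 7 — the response of e3 at time 7 — makes the prefix non-linearizable
the completed operations (3 total) allow one real-time order; the stack replay rejects it
every completion of the 1 pending operation (e4) was checked; none linearizes
take e1, e2, e3 (pending dropped): step 3 already fails, because e3 pop() → 76 cannot occur there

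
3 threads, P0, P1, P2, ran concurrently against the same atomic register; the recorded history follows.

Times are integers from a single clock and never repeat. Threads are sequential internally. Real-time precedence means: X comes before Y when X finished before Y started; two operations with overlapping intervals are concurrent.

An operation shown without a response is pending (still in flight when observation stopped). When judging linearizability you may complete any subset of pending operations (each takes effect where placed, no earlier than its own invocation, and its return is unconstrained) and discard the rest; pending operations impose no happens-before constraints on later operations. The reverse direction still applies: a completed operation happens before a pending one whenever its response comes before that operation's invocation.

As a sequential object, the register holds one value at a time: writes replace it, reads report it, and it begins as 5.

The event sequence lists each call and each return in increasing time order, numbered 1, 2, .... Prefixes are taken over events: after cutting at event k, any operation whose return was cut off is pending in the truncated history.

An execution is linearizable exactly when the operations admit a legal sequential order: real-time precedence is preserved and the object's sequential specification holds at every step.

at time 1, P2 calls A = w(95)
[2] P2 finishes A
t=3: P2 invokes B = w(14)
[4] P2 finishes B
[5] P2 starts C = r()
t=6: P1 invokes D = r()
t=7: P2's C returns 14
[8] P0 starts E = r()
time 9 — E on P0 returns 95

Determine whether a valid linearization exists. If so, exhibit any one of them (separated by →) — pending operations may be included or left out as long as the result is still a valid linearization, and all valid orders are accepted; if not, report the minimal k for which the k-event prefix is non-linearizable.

events 1..8 are fine; event 9 — the response of E at time 9 — makes the prefix non-linearizable
exactly one order of the 4 completed ops respects real time; the atomic register replay fails
including or dropping the 1 pending operation (D) in any combination fails
e.g. A, B, C, E (pending dropped): illegal at step 4, since E r() → 95 cannot apply there

not linearizable — minimal violating prefix: 9 events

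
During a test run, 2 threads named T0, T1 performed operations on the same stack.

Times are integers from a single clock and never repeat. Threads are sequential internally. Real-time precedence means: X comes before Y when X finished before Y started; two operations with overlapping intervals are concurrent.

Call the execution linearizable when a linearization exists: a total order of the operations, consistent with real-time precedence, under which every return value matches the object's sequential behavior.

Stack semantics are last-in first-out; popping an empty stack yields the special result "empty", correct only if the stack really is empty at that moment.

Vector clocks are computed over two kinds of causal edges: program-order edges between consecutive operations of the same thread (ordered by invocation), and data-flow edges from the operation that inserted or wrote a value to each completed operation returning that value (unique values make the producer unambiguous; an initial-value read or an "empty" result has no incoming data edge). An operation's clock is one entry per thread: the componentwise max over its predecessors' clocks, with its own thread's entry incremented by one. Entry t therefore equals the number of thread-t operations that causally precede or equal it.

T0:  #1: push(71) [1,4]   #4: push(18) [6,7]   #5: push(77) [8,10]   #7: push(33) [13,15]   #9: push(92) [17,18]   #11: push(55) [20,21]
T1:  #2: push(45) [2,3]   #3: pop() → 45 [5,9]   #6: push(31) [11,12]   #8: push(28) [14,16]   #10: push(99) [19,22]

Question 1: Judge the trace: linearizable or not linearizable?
linearizable

one valid linearization: #1, #2, #3, #4, #5, #6, #7, #8, #9, #10, #11
after step 1 (#1 push(71)): stack <71>
after step 2 (#2 push(45)): stack <71,45>
after step 3 (#3 pop() → 45): stack <71>
after step 4 (#4 push(18)): stack <71,18>
after step 5 (#5 push(77)): stack <71,18,77>
after step 6 (#6 push(31)): stack <71,18,77,31>
after step 7 (#7 push(33)): stack <71,18,77,31,33>
after step 8 (#8 push(28)): stack <71,18,77,31,33,28>
after step 9 (#9 push(92)): stack <71,18,77,31,33,28,92>
after step 10 (#10 push(99)): stack <71,18,77,31,33,28,92,99>
after step 11 (#11 push(55)): stack <71,18,77,31,33,28,92,99,55>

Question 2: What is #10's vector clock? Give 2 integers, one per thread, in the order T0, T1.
(0, 5)

VC(#2, invoked at 2): no causal predecessors; +1 on T1 → (0, 1)
VC(#1, invoked at 1): no causal predecessors; +1 on T0 → (1, 0)
from VC(#2)=(0, 1), #3 (invoked 5) maxes components and bumps T1 → (0, 2)
from VC(#1)=(1, 0), #4 (invoked 6) maxes components and bumps T0 → (2, 0)
from VC(#3)=(0, 2), #6 (invoked 11) maxes components and bumps T1 → (0, 3)
from VC(#4)=(2, 0), #5 (invoked 8) maxes components and bumps T0 → (3, 0)
from VC(#6)=(0, 3), #8 (invoked 14) maxes components and bumps T1 → (0, 4)
from VC(#5)=(3, 0), #7 (invoked 13) maxes components and bumps T0 → (4, 0)
from VC(#8)=(0, 4), #10 (invoked 19) maxes components and bumps T1 → (0, 5)
from VC(#7)=(4, 0), #9 (invoked 17) maxes components and bumps T0 → (5, 0)
from VC(#9)=(5, 0), #11 (invoked 20) maxes components and bumps T0 → (6, 0)
target: VC(#10) = (0, 5)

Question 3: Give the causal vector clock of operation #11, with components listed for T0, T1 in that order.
(6, 0)

invoked at 2, #2 has no predecessors; its own T1 bump gives (0, 1)
invoked at 1, #1 has no predecessors; its own T0 bump gives (1, 0)
merge at #3 (invoked 5): VC(#2)=(0, 1), own-thread bump on T1 → (0, 2)
merge at #4 (invoked 6): VC(#1)=(1, 0), own-thread bump on T0 → (2, 0)
merge at #6 (invoked 11): VC(#3)=(0, 2), own-thread bump on T1 → (0, 3)
merge at #5 (invoked 8): VC(#4)=(2, 0), own-thread bump on T0 → (3, 0)
merge at #8 (invoked 14): VC(#6)=(0, 3), own-thread bump on T1 → (0, 4)
merge at #7 (invoked 13): VC(#5)=(3, 0), own-thread bump on T0 → (4, 0)
merge at #10 (invoked 19): VC(#8)=(0, 4), own-thread bump on T1 → (0, 5)
merge at #9 (invoked 17): VC(#7)=(4, 0), own-thread bump on T0 → (5, 0)
merge at #11 (invoked 20): VC(#9)=(5, 0), own-thread bump on T0 → (6, 0)
target: VC(#11) = (6, 0)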